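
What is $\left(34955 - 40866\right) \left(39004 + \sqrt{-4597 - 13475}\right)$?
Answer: $-230552644 - 35466 i \sqrt{502} \approx -2.3055 \cdot 10^{8} - 7.9463 \cdot 10^{5} i$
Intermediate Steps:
$\left(34955 - 40866\right) \left(39004 + \sqrt{-4597 - 13475}\right) = - 5911 \left(39004 + \sqrt{-18072}\right) = - 5911 \left(39004 + 6 i \sqrt{502}\right) = -230552644 - 35466 i \sqrt{502}$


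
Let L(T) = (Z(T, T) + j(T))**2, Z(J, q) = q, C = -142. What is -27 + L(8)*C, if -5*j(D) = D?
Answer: -146083/25 ≈ -5843.3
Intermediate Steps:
j(D) = -D/5
L(T) = 16*T**2/25 (L(T) = (T - T/5)**2 = (4*T/5)**2 = 16*T**2/25)
-27 + L(8)*C = -27 + ((16/25)*8**2)*(-142) = -27 + ((16/25)*64)*(-142) = -27 + (1024/25)*(-142) = -27 - 145408/25 = -146083/25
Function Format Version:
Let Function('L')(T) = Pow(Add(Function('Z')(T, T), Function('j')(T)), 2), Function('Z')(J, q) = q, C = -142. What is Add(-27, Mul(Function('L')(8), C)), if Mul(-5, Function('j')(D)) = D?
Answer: Rational(-146083, 25) ≈ -5843.3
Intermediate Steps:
Function('j')(D) = Mul(Rational(-1, 5), D)
Function('L')(T) = Mul(Rational(16, 25), Pow(T, 2)) (Function('L')(T) = Pow(Add(T, Mul(Rational(-1, 5), T)), 2) = Pow(Mul(Rational(4, 5), T), 2) = Mul(Rational(16, 25), Pow(T, 2)))
Add(-27, Mul(Function('L')(8), C)) = Add(-27, Mul(Mul(Rational(16, 25), Pow(8, 2)), -142)) = Add(-27, Mul(Mul(Rational(16, 25), 64), -142)) = Add(-27, Mul(Rational(1024, 25), -142)) = Add(-27, Rational(-145408, 25)) = Rational(-146083, 25)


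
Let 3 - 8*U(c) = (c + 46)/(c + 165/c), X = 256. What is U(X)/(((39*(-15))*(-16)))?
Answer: 119791/4919690880 ≈ 2.4349e-5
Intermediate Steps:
U(c) = 3/8 - (46 + c)/(8*(c + 165/c)) (U(c) = 3/8 - (c + 46)/(8*(c + 165/c)) = 3/8 - (46 + c)/(8*(c + 165/c)))
U(X)/(((39*(-15))*(-16))) = ((495 - 46*256 + 2*256²)/(8*(165 + 256²)))/(((39*(-15))*(-16))) = ((495 - 11776 + 2*65536)/(8*(165 + 65536)))/((-585*(-16))) = ((⅛)*(495 - 11776 + 131072)/65701)/9360 = ((⅛)*(1/65701)*119791)*(1/9360) = (119791/525608)*(1/9360) = 119791/4919690880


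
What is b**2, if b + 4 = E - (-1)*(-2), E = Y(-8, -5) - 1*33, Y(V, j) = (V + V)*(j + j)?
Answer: 14641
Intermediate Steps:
Y(V, j) = 4*V*j (Y(V, j) = (2*V)*(2*j) = 4*V*j)
E = 127 (E = 4*(-8)*(-5) - 1*33 = 160 - 33 = 127)
b = 121 (b = -4 + (127 - (-1)*(-2)) = -4 + (127 - 1*2) = -4 + (127 - 2) = -4 + 125 = 121)
b**2 = 121**2 = 14641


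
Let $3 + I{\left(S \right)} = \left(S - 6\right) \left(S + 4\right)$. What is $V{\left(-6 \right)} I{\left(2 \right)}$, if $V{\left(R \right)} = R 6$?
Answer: $972$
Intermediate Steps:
$I{\left(S \right)} = -3 + \left(-6 + S\right) \left(4 + S\right)$ ($I{\left(S \right)} = -3 + \left(S - 6\right) \left(S + 4\right) = -3 + \left(-6 + S\right) \left(4 + S\right)$)
$V{\left(R \right)} = 6 R$
$V{\left(-6 \right)} I{\left(2 \right)} = 6 \left(-6\right) \left(-27 + 2^{2} - 4\right) = - 36 \left(-27 + 4 - 4\right) = \left(-36\right) \left(-27\right) = 972$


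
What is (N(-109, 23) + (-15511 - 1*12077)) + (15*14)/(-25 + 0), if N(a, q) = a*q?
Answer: -150517/5 ≈ -30103.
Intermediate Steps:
(N(-109, 23) + (-15511 - 1*12077)) + (15*14)/(-25 + 0) = (-109*23 + (-15511 - 1*12077)) + (15*14)/(-25 + 0) = (-2507 + (-15511 - 12077)) + 210/(-25) = (-2507 - 27588) + 210*(-1/25) = -30095 - 42/5 = -150517/5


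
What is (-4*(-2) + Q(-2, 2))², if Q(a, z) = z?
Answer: 100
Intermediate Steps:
(-4*(-2) + Q(-2, 2))² = (-4*(-2) + 2)² = (8 + 2)² = 10² = 100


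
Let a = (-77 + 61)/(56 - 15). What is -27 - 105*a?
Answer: 573/41 ≈ 13.976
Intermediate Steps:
a = -16/41 ≈ -0.39024
-27 - 105*a = -27 - 105*(-16/41) = -27 + 1680/41 = 573/41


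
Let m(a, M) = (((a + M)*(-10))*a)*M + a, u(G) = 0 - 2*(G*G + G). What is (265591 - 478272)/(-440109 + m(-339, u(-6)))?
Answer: -212681/80716152 ≈ -0.0026349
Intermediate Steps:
u(G) = -2*G - 2*G**2 (u(G) = 0 - 2*(G**2 + G) = 0 - 2*(G + G**2) = 0 + (-2*G - 2*G**2) = -2*G - 2*G**2)
m(a, M) = a + M*a*(-10*M - 10*a) (m(a, M) = (((M + a)*(-10))*a)*M + a = ((-10*M - 10*a)*a)*M + a = (a*(-10*M - 10*a))*M + a = M*a*(-10*M - 10*a) + a = a + M*a*(-10*M - 10*a))
(265591 - 478272)/(-440109 + m(-339, u(-6))) = (265591 - 478272)/(-440109 - 339*(1 - 10*144*(1 - 6)**2 - 10*(-2*(-6)*(1 - 6))*(-339))) = -212681/(-440109 - 339*(1 - 10*(-2*(-6)*(-5))**2 - 10*(-2*(-6)*(-5))*(-339))) = -212681/(-440109 - 339*(1 - 10*(-60)**2 - 10*(-60)*(-339))) = -212681/(-440109 - 339*(1 - 10*3600 - 203400)) = -212681/(-440109 - 339*(1 - 36000 - 203400)) = -212681/(-440109 - 339*(-239399)) = -212681/(-440109 + 81156261) = -212681/80716152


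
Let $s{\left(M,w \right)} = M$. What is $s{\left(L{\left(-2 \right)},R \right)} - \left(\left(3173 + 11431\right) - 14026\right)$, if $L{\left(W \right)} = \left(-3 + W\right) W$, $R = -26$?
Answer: $-568$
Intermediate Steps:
$L{\left(W \right)} = W \left(-3 + W\right)$
$s{\left(L{\left(-2 \right)},R \right)} - \left(\left(3173 + 11431\right) - 14026\right) = - 2 \left(-3 - 2\right) - \left(\left(3173 + 11431\right) - 14026\right) = \left(-2\right) \left(-5\right) - \left(14604 - 14026\right) = 10 - 578 = -568$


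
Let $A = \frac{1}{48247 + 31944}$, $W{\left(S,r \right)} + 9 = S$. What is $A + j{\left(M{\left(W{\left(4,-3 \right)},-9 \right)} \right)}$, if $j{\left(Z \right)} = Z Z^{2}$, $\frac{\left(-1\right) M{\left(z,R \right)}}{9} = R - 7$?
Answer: $\frac{239449042945}{80191} \approx 2.986 \cdot 10^{6}$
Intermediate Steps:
$W{\left(S,r \right)} = -9 + S$
$M{\left(z,R \right)} = 63 - 9 R$ ($M{\left(z,R \right)} = - 9 \left(R - 7\right) = - 9 \left(-7 + R\right) = 63 - 9 R$)
$A = \frac{1}{80191} \approx 1.247 \cdot 10^{-5}$
$j{\left(Z \right)} = Z^{3}$
$A + j{\left(M{\left(W{\left(4,-3 \right)},-9 \right)} \right)} = \frac{1}{80191} + \left(63 - -81\right)^{3} = \frac{1}{80191} + \left(63 + 81\right)^{3} = \frac{1}{80191} + 144^{3} = \frac{1}{80191} + 2985984 = \frac{239449042945}{80191}$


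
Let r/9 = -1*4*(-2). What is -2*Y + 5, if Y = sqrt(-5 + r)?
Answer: 5 - 2*sqrt(67) ≈ -11.371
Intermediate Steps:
r = 72 (r = 9*(-1*4*(-2)) = 9*(-4*(-2)) = 9*8 = 72)
Y = sqrt(67) (Y = sqrt(-5 + 72) = sqrt(67) ≈ 8.1853)
-2*Y + 5 = -2*sqrt(67) + 5 = 5 - 2*sqrt(67)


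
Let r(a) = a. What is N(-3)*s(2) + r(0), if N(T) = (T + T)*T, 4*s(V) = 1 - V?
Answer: -9/2 ≈ -4.5000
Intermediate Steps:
s(V) = 1/4 - V/4 (s(V) = (1 - V)/4 = 1/4 - V/4)
N(T) = 2*T**2 (N(T) = (2*T)*T = 2*T**2)
N(-3)*s(2) + r(0) = (2*(-3)**2)*(1/4 - 1/4*2) + 0 = (2*9)*(1/4 - 1/2) + 0 = 18*(-1/4) + 0 = -9/2 + 0 = -9/2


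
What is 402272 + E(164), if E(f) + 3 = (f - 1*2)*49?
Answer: 410207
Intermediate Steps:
E(f) = -101 + 49*f (E(f) = -3 + (f - 1*2)*49 = -3 + (f - 2)*49 = -3 + (-2 + f)*49 = -3 + (-98 + 49*f) = -101 + 49*f)
402272 + E(164) = 402272 + (-101 + 49*164) = 402272 + (-101 + 8036) = 402272 + 7935 = 410207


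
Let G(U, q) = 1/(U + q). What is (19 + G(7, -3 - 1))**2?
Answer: 3364/9 ≈ 373.78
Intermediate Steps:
(19 + G(7, -3 - 1))**2 = (19 + 1/(7 + (-3 - 1)))**2 = (19 + 1/(7 - 4))**2 = (19 + 1/3)**2 = (58/3)**2 = 3364/9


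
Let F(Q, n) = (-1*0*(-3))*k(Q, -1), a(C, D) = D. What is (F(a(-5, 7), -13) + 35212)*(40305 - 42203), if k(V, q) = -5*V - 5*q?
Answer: -66832376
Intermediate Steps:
F(Q, n) = 0 (F(Q, n) = (-1*0*(-3))*(-5*Q - 5*(-1)) = (0*(-3))*(-5*Q + 5) = 0*(5 - 5*Q) = 0)
(F(a(-5, 7), -13) + 35212)*(40305 - 42203) = (0 + 35212)*(40305 - 42203) = 35212*(-1898) = -66832376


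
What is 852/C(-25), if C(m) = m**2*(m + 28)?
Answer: 284/625 ≈ 0.45440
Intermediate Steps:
C(m) = m**2*(28 + m)
852/C(-25) = 852/(((-25)**2*(28 - 25))) = 852/((625*3)) = 852/1875 = 852*(1/1875) = 284/625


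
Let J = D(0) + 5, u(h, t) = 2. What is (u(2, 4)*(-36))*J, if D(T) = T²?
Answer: -360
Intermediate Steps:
J = 5 (J = 0² + 5 = 0 + 5 = 5)
(u(2, 4)*(-36))*J = (2*(-36))*5 = -72*5 = -360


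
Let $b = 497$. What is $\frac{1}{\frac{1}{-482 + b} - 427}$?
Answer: $- \frac{15}{6404} \approx -0.0023423$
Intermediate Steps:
$\frac{1}{\frac{1}{-482 + b} - 427} = \frac{1}{\frac{1}{-482 + 497} - 427} = \frac{1}{\frac{1}{15} - 427} = \frac{1}{- \frac{6404}{15}} = - \frac{15}{6404}$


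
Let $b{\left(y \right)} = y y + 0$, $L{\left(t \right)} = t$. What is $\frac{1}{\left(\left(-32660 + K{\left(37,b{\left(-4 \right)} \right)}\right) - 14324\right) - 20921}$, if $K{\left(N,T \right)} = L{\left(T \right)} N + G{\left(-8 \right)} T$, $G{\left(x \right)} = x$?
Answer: $- \frac{1}{67441} \approx -1.4828 \cdot 10^{-5}$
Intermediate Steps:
$b{\left(y \right)} = y^{2}$ ($b{\left(y \right)} = y^{2} + 0 = y^{2}$)
$K{\left(N,T \right)} = - 8 T + N T$ ($K{\left(N,T \right)} = T N - 8 T = N T - 8 T = - 8 T + N T$)
$\frac{1}{\left(\left(-32660 + K{\left(37,b{\left(-4 \right)} \right)}\right) - 14324\right) - 20921} = \frac{1}{\left(\left(-32660 + \left(-4\right)^{2} \left(-8 + 37\right)\right) - 14324\right) - 20921} = \frac{1}{\left(\left(-32660 + 16 \cdot 29\right) - 14324\right) - 20921} = \frac{1}{\left(\left(-32660 + 464\right) - 14324\right) - 20921} = \frac{1}{\left(-32196 - 14324\right) - 20921} = \frac{1}{-46520 - 20921} = \frac{1}{-67441} = - \frac{1}{67441}$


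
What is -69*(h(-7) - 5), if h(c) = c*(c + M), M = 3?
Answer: -1587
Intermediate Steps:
h(c) = c*(3 + c) (h(c) = c*(c + 3) = c*(3 + c))
-69*(h(-7) - 5) = -69*(-7*(3 - 7) - 5) = -69*(-7*(-4) - 5) = -69*(28 - 5) = -69*23 = -1587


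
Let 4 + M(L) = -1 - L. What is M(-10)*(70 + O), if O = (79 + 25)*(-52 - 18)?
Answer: -36050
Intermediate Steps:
O = -7280 (O = 104*(-70) = -7280)
M(L) = -5 - L (M(L) = -4 + (-1 - L) = -5 - L)
M(-10)*(70 + O) = (-5 - 1*(-10))*(70 - 7280) = (-5 + 10)*(-7210) = 5*(-7210) = -36050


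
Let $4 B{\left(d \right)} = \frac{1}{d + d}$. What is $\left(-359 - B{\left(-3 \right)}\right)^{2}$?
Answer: $\frac{74218225}{576} \approx 1.2885 \cdot 10^{5}$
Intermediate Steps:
$B{\left(d \right)} = \frac{1}{8 d}$ ($B{\left(d \right)} = \frac{1}{4 \left(d + d\right)} = \frac{1}{4 \cdot 2 d} = \frac{\frac{1}{2} \frac{1}{d}}{4} = \frac{1}{8 d}$)
$\left(-359 - B{\left(-3 \right)}\right)^{2} = \left(-359 - \frac{1}{8 \left(-3\right)}\right)^{2} = \left(-359 - \frac{1}{8} \left(- \frac{1}{3}\right)\right)^{2} = \left(-359 - - \frac{1}{24}\right)^{2} = \left(-359 + \frac{1}{24}\right)^{2} = \left(- \frac{8615}{24}\right)^{2} = \frac{74218225}{576}$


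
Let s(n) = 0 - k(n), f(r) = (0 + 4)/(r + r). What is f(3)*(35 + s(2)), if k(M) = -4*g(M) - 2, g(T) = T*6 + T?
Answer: 62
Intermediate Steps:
g(T) = 7*T (g(T) = 6*T + T = 7*T)
k(M) = -2 - 28*M (k(M) = -28*M - 2 = -2 - 28*M)
f(r) = 2/r (f(r) = 4/((2*r)) = 4*(1/(2*r)) = 2/r)
s(n) = 2 + 28*n (s(n) = 0 - (-2 - 28*n) = 0 + (2 + 28*n) = 2 + 28*n)
f(3)*(35 + s(2)) = (2/3)*(35 + (2 + 28*2)) = (2*(1/3))*(35 + (2 + 56)) = 2*(35 + 58)/3 = (2/3)*93 = 62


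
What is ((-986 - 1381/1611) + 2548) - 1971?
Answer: -660280/1611 ≈ -409.86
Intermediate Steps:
((-986 - 1381/1611) + 2548) - 1971 = (-1589827/1611 + 2548) - 1971 = 2515001/1611 - 1971 = -660280/1611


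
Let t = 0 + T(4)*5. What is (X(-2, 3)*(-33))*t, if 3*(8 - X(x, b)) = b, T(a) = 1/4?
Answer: -1155/4 ≈ -288.75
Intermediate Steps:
T(a) = 1/4
X(x, b) = 8 - b/3
t = 5/4 (t = 0 + (1/4)*5 = 0 + 5/4 = 5/4 ≈ 1.2500)
(X(-2, 3)*(-33))*t = ((8 - 1/3*3)*(-33))*(5/4) = ((8 - 1)*(-33))*(5/4) = (7*(-33))*(5/4) = -231*5/4 = -1155/4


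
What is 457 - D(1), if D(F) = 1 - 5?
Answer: 461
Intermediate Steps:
D(F) = -4
457 - D(1) = 457 - 1*(-4) = 457 + 4 = 461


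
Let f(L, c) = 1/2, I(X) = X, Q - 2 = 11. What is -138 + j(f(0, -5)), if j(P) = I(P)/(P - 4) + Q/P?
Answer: -785/7 ≈ -112.14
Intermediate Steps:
Q = 13 (Q = 2 + 11 = 13)
f(L, c) = ½
j(P) = 13/P + P/(-4 + P) (j(P) = P/(P - 4) + 13/P = P/(-4 + P) + 13/P = 13/P + P/(-4 + P))
-138 + j(f(0, -5)) = -138 + (-52 + (½)² + 13*(½))/((½)*(-4 + ½)) = -138 + 2*(-52 + ¼ + 13/2)/(-7/2) = -138 + 2*(-2/7)*(-181/4) = -138 + 181/7 = -785/7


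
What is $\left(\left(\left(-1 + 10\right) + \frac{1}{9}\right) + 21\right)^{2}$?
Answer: $\frac{73441}{81} \approx 906.68$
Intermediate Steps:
$\left(\left(\left(-1 + 10\right) + \frac{1}{9}\right) + 21\right)^{2} = \left(\left(9 + \frac{1}{9}\right) + 21\right)^{2} = \left(\frac{82}{9} + 21\right)^{2} = \left(\frac{271}{9}\right)^{2} = \frac{73441}{81}$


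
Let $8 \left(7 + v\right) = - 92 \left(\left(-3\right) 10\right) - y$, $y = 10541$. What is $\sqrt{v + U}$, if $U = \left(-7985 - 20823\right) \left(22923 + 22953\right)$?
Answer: $\frac{i \sqrt{21145548602}}{4} \approx 36354.0 i$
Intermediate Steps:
$v = - \frac{7837}{8}$ ($v = -7 + \frac{- 92 \left(\left(-3\right) 10\right) - 10541}{8} = -7 + \frac{\left(-92\right) \left(-30\right) - 10541}{8} = -7 + \frac{2760 - 10541}{8} = -7 + \frac{1}{8} \left(-7781\right) = -7 - \frac{7781}{8} = - \frac{7837}{8} \approx -979.63$)
$U = -1321595808$ ($U = \left(-28808\right) 45876 = -1321595808$)
$\sqrt{v + U} = \sqrt{- \frac{7837}{8} - 1321595808} = \sqrt{- \frac{10572774301}{8}} = \frac{i \sqrt{21145548602}}{4}$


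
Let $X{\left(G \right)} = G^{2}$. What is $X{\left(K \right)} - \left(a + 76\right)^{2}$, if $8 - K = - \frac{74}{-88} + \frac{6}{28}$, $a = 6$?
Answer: $- \frac{633290215}{94864} \approx -6675.8$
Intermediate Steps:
$K = \frac{2139}{308}$ ($K = 8 - \left(- \frac{74}{-88} + \frac{6}{28}\right) = 8 - \left(\left(-74\right) \left(- \frac{1}{88}\right) + 6 \cdot \frac{1}{28}\right) = 8 - \left(\frac{37}{44} + \frac{3}{14}\right) = 8 - \frac{325}{308} = \frac{2139}{308} \approx 6.9448$)
$X{\left(K \right)} - \left(a + 76\right)^{2} = \left(\frac{2139}{308}\right)^{2} - \left(6 + 76\right)^{2} = \frac{4575321}{94864} - 82^{2} = \frac{4575321}{94864} - 6724 = - \frac{633290215}{94864}$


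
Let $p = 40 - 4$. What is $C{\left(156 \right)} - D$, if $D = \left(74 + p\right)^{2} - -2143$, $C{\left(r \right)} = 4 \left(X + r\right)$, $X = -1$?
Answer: $-13623$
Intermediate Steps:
$p = 36$
$C{\left(r \right)} = -4 + 4 r$ ($C{\left(r \right)} = 4 \left(-1 + r\right) = -4 + 4 r$)
$D = 14243$ ($D = \left(74 + 36\right)^{2} - -2143 = 110^{2} + 2143 = 12100 + 2143 = 14243$)
$C{\left(156 \right)} - D = \left(-4 + 4 \cdot 156\right) - 14243 = \left(-4 + 624\right) - 14243 = 620 - 14243 = -13623$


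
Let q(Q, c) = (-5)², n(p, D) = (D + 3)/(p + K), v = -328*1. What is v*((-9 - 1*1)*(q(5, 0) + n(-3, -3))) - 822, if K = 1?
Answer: 81178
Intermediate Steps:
v = -328
n(p, D) = (3 + D)/(1 + p) (n(p, D) = (D + 3)/(p + 1) = (3 + D)/(1 + p))
q(Q, c) = 25
v*((-9 - 1*1)*(q(5, 0) + n(-3, -3))) - 822 = -328*(-9 - 1*1)*(25 + (3 - 3)/(1 - 3)) - 822 = -328*(-9 - 1)*(25 + 0/(-2)) - 822 = -(-3280)*(25 - ½*0) - 822 = -(-3280)*(25 + 0) - 822 = -(-3280)*25 - 822 = -328*(-250) - 822 = 82000 - 822 = 81178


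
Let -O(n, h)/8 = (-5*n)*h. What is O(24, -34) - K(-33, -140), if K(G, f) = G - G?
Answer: -32640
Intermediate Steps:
K(G, f) = 0
O(n, h) = 40*h*n (O(n, h) = -8*(-5*n)*h = -(-40)*h*n = 40*h*n)
O(24, -34) - K(-33, -140) = 40*(-34)*24 - 1*0 = -32640 + 0 = -32640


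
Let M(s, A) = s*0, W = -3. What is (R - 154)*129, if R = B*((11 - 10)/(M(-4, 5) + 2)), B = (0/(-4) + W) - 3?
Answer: -20253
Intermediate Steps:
M(s, A) = 0
B = -6 (B = (0/(-4) - 3) - 3 = (0*(-¼) - 3) - 3 = (0 - 3) - 3 = -3 - 3 = -6)
R = -3 (R = -6*(11 - 10)/(0 + 2) = -6/2 = -6*½ = -3)
(R - 154)*129 = (-3 - 154)*129 = -157*129 = -20253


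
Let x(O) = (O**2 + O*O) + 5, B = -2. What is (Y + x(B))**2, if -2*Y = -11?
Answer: 1369/4 ≈ 342.25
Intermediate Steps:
x(O) = 5 + 2*O**2 (x(O) = (O**2 + O**2) + 5 = 2*O**2 + 5 = 5 + 2*O**2)
Y = 11/2 (Y = -1/2*(-11) = 11/2 ≈ 5.5000)
(Y + x(B))**2 = (11/2 + (5 + 2*(-2)**2))**2 = (11/2 + (5 + 2*4))**2 = (11/2 + (5 + 8))**2 = (11/2 + 13)**2 = (37/2)**2 = 1369/4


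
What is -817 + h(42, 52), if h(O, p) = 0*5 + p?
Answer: -765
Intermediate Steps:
h(O, p) = p (h(O, p) = 0 + p = p)
-817 + h(42, 52) = -817 + 52 = -765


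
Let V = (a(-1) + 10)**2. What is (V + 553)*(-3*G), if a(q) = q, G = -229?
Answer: 435558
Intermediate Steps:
V = 81 (V = (-1 + 10)**2 = 9**2 = 81)
(V + 553)*(-3*G) = (81 + 553)*(-3*(-229)) = 634*687 = 435558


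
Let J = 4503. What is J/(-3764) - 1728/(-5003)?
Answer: -16024317/18831292 ≈ -0.85094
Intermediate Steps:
J/(-3764) - 1728/(-5003) = 4503/(-3764) - 1728/(-5003) = 4503*(-1/3764) - 1728*(-1/5003) = -4503/3764 + 1728/5003 = -16024317/18831292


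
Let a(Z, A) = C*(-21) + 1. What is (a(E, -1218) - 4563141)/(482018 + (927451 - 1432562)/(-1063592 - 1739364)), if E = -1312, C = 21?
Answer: -12791516745436/1351075750319 ≈ -9.4677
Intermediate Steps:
a(Z, A) = -440 (a(Z, A) = 21*(-21) + 1 = -441 + 1 = -440)
(a(E, -1218) - 4563141)/(482018 + (927451 - 1432562)/(-1063592 - 1739364)) = (-440 - 4563141)/(482018 + (927451 - 1432562)/(-1063592 - 1739364)) = -4563581/(482018 - 505111/(-2802956)) = -4563581/(482018 - 505111*(-1/2802956)) = -4563581/(482018 + 505111/2802956) = -4563581/1351075750319/2802956 = -4563581*2802956/1351075750319 = -12791516745436/1351075750319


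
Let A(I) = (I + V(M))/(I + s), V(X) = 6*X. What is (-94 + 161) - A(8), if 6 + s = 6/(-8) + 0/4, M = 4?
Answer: 207/5 ≈ 41.400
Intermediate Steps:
s = -27/4 (s = -6 + (6/(-8) + 0/4) = -6 + (6*(-⅛) + 0*(¼)) = -6 + (-¾ + 0) = -6 - ¾ = -27/4 ≈ -6.7500)
A(I) = (24 + I)/(-27/4 + I) (A(I) = (I + 6*4)/(I - 27/4) = (I + 24)/(-27/4 + I) = (24 + I)/(-27/4 + I))
(-94 + 161) - A(8) = (-94 + 161) - 4*(24 + 8)/(-27 + 4*8) = 67 - 4*32/(-27 + 32) = 67 - 4*32/5 = 67 - 1*128/5 = 67 - 128/5 = 207/5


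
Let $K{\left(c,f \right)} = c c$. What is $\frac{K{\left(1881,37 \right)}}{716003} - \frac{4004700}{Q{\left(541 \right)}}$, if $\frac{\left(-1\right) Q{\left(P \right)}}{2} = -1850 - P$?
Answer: $- \frac{475076288033}{570654391} \approx -832.51$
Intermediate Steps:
$Q{\left(P \right)} = 3700 + 2 P$ ($Q{\left(P \right)} = - 2 \left(-1850 - P\right) = 3700 + 2 P$)
$K{\left(c,f \right)} = c^{2}$
$\frac{K{\left(1881,37 \right)}}{716003} - \frac{4004700}{Q{\left(541 \right)}} = \frac{1881^{2}}{716003} - \frac{4004700}{3700 + 2 \cdot 541} = 3538161 \cdot \frac{1}{716003} - \frac{4004700}{3700 + 1082} = \frac{3538161}{716003} - \frac{4004700}{4782} = \frac{3538161}{716003} - \frac{667450}{797} = - \frac{475076288033}{570654391}$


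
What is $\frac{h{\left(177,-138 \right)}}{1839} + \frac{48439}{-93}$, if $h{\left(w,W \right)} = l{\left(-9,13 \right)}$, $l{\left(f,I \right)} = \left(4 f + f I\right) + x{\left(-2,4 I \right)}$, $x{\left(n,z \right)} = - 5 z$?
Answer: $- \frac{9901970}{19003} \approx -521.07$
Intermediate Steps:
$l{\left(f,I \right)} = - 20 I + 4 f + I f$ ($l{\left(f,I \right)} = \left(4 f + f I\right) - 5 \cdot 4 I = \left(4 f + I f\right) - 20 I = - 20 I + 4 f + I f$)
$h{\left(w,W \right)} = -413$ ($h{\left(w,W \right)} = \left(-20\right) 13 + 4 \left(-9\right) + 13 \left(-9\right) = -260 - 36 - 117 = -413$)
$\frac{h{\left(177,-138 \right)}}{1839} + \frac{48439}{-93} = - \frac{413}{1839} + \frac{48439}{-93} = \left(-413\right) \frac{1}{1839} + 48439 \left(- \frac{1}{93}\right) = - \frac{413}{1839} - \frac{48439}{93} = - \frac{9901970}{19003}$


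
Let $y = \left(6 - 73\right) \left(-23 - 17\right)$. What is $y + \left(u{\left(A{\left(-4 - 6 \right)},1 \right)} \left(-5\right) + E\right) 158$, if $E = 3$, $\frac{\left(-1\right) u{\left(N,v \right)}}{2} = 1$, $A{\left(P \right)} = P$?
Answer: $4734$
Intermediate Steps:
$u{\left(N,v \right)} = -2$ ($u{\left(N,v \right)} = \left(-2\right) 1 = -2$)
$y = 2680$ ($y = \left(-67\right) \left(-40\right) = 2680$)
$y + \left(u{\left(A{\left(-4 - 6 \right)},1 \right)} \left(-5\right) + E\right) 158 = 2680 + \left(\left(-2\right) \left(-5\right) + 3\right) 158 = 2680 + \left(10 + 3\right) 158 = 2680 + 13 \cdot 158 = 2680 + 2054 = 4734$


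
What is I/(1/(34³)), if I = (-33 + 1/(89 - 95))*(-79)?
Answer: 308949092/3 ≈ 1.0298e+8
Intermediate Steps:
I = 15721/6 (I = (-33 + 1/(-6))*(-79) = (-33 - ⅙)*(-79) = -199/6*(-79) = 15721/6 ≈ 2620.2)
I/(1/(34³)) = 15721/(6*(1/(34³))) = 15721/(6*(1/39304)) = (15721/6)*39304 = 308949092/3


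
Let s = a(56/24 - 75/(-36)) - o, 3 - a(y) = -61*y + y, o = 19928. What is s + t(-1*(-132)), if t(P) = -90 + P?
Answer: -19618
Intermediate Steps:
a(y) = 3 + 60*y (a(y) = 3 - (-61*y + y) = 3 - (-60)*y = 3 + 60*y)
s = -19660 (s = (3 + 60*(56/24 - 75/(-36))) - 1*19928 = (3 + 60*(56*(1/24) - 75*(-1/36))) - 19928 = (3 + 60*(7/3 + 25/12)) - 19928 = (3 + 60*(53/12)) - 19928 = (3 + 265) - 19928 = 268 - 19928 = -19660)
s + t(-1*(-132)) = -19660 + (-90 - 1*(-132)) = -19660 + (-90 + 132) = -19660 + 42 = -19618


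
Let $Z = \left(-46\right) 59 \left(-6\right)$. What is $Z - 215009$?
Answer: $-198725$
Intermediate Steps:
$Z = 16284$ ($Z = \left(-2714\right) \left(-6\right) = 16284$)
$Z - 215009 = 16284 - 215009 = -198725$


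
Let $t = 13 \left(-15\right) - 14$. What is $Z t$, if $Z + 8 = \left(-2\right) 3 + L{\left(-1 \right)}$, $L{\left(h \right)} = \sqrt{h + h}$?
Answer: $2926 - 209 i \sqrt{2} \approx 2926.0 - 295.57 i$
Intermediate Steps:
$L{\left(h \right)} = \sqrt{2} \sqrt{h}$ ($L{\left(h \right)} = \sqrt{2 h} = \sqrt{2} \sqrt{h}$)
$Z = -14 + i \sqrt{2}$ ($Z = -8 + \left(\left(-2\right) 3 + \sqrt{2} \sqrt{-1}\right) = -8 - \left(6 - \sqrt{2} i\right) = -8 - \left(6 - i \sqrt{2}\right) = -14 + i \sqrt{2} \approx -14.0 + 1.4142 i$)
$t = -209$ ($t = -195 - 14 = -209$)
$Z t = \left(-14 + i \sqrt{2}\right) \left(-209\right) = 2926 - 209 i \sqrt{2}$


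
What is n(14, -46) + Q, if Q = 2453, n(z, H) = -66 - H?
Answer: 2433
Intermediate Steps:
n(14, -46) + Q = (-66 - 1*(-46)) + 2453 = (-66 + 46) + 2453 = -20 + 2453 = 2433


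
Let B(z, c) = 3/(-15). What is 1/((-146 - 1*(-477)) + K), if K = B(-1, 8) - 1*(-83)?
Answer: 5/2069 ≈ 0.0024166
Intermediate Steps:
B(z, c) = -⅕ (B(z, c) = 3*(-1/15) = -⅕)
K = 414/5 (K = -⅕ - 1*(-83) = -⅕ + 83 = 414/5 ≈ 82.800)
1/((-146 - 1*(-477)) + K) = 1/((-146 - 1*(-477)) + 414/5) = 1/((-146 + 477) + 414/5) = 1/(331 + 414/5) = 1/(2069/5) = 5/2069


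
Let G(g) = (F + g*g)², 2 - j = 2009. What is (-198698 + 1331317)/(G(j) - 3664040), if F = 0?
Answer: 1132619/16225175082361 ≈ 6.9806e-8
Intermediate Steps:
j = -2007 (j = 2 - 1*2009 = 2 - 2009 = -2007)
G(g) = g⁴ (G(g) = (0 + g*g)² = (0 + g²)² = (g²)² = g⁴)
(-198698 + 1331317)/(G(j) - 3664040) = (-198698 + 1331317)/((-2007)⁴ - 3664040) = 1132619/(16225178746401 - 3664040) = 1132619/16225175082361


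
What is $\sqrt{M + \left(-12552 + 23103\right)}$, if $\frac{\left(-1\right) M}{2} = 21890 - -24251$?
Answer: $i \sqrt{81731} \approx 285.89 i$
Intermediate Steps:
$M = -92282$ ($M = - 2 \left(21890 - -24251\right) = - 2 \left(21890 + 24251\right) = \left(-2\right) 46141 = -92282$)
$\sqrt{M + \left(-12552 + 23103\right)} = \sqrt{-92282 + \left(-12552 + 23103\right)} = \sqrt{-92282 + 10551} = \sqrt{-81731} = i \sqrt{81731}$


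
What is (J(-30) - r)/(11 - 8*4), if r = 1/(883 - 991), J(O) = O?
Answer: 3239/2268 ≈ 1.4281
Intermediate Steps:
r = -1/108 (r = 1/(-108) = -1/108 ≈ -0.0092593)
(J(-30) - r)/(11 - 8*4) = (-30 - 1*(-1/108))/(11 - 8*4) = (-30 + 1/108)/(11 - 32) = -3239/108/(-21) = -3239/108*(-1/21) = 3239/2268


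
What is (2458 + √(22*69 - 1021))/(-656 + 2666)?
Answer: 1229/1005 + √497/2010 ≈ 1.2340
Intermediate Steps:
(2458 + √(22*69 - 1021))/(-656 + 2666) = (2458 + √(1518 - 1021))/2010 = (2458 + √497)*(1/2010) = 1229/1005 + √497/2010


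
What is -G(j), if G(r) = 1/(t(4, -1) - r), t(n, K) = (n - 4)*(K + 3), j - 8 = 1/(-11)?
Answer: 11/87 ≈ 0.12644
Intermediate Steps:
j = 87/11 (j = 8 + 1/(-11) = 8 - 1/11 = 87/11 ≈ 7.9091)
t(n, K) = (-4 + n)*(3 + K)
G(r) = -1/r (G(r) = 1/((-12 - 4*(-1) + 3*4 - 1*4) - r) = 1/((-12 + 4 + 12 - 4) - r) = 1/(0 - r) = 1/(-r) = -1/r)
-G(j) = -(-1)/87/11 = -(-1)*11/87 = -1*(-11/87) = 11/87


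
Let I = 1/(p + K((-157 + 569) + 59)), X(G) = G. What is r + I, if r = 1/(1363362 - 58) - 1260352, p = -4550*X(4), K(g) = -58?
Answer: -15685839644812555/12445602216 ≈ -1.2604e+6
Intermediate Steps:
p = -18200 (p = -4550*4 = -18200)
r = -1718242923007/1363304 (r = 1/1363304 - 1260352 = -1718242923007/1363304 ≈ -1.2604e+6)
I = -1/18258 (I = 1/(-18200 - 58) = 1/(-18258) = -1/18258 ≈ -5.4770e-5)
r + I = -1718242923007/1363304 - 1/18258 = -15685839644812555/12445602216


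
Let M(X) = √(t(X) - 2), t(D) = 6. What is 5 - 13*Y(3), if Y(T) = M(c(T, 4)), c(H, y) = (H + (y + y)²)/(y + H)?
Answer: -21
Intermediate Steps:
c(H, y) = (H + 4*y²)/(H + y) (c(H, y) = (H + (2*y)²)/(H + y) = (H + 4*y²)/(H + y))
M(X) = 2 (M(X) = √(6 - 2) = √4 = 2)
Y(T) = 2
5 - 13*Y(3) = 5 - 13*2 = 5 - 26 = -21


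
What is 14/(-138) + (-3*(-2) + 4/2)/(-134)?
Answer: -745/4623 ≈ -0.16115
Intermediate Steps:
14/(-138) + (-3*(-2) + 4/2)/(-134) = 14*(-1/138) + (6 + 4*(1/2))*(-1/134) = -7/69 + (6 + 2)*(-1/134) = -7/69 + 8*(-1/134) = -7/69 - 4/67 = -745/4623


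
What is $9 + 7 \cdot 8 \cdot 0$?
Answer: $9$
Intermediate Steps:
$9 + 7 \cdot 8 \cdot 0 = 9 + 7 \cdot 0 = 9 + 0 = 9$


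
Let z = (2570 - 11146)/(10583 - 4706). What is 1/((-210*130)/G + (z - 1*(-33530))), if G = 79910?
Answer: 46963107/1574588402684 ≈ 2.9826e-5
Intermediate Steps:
z = -8576/5877 ≈ -1.4592
1/((-210*130)/G + (z - 1*(-33530))) = 1/(-210*130/79910 + (-8576/5877 - 1*(-33530))) = 1/(-27300*1/79910 + (-8576/5877 + 33530)) = 1/(-2730/7991 + 197047234/5877) = 1/(1574588402684/46963107) = 46963107/1574588402684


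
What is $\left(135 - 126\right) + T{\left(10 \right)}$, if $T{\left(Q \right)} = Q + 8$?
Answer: $27$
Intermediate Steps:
$T{\left(Q \right)} = 8 + Q$
$\left(135 - 126\right) + T{\left(10 \right)} = \left(135 - 126\right) + \left(8 + 10\right) = 9 + 18 = 27$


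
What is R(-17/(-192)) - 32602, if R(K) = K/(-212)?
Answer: -1327031825/40704 ≈ -32602.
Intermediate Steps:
R(K) = -K/212 (R(K) = K*(-1/212) = -K/212)
R(-17/(-192)) - 32602 = -(-17)/(212*(-192)) - 32602 = -(-17)*(-1)/(212*192) - 32602 = -1/212*17/192 - 32602 = -17/40704 - 32602 = -1327031825/40704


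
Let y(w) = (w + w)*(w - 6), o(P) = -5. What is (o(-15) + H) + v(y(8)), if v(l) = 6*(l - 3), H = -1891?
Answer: -1722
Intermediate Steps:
y(w) = 2*w*(-6 + w) (y(w) = (2*w)*(-6 + w) = 2*w*(-6 + w))
v(l) = -18 + 6*l (v(l) = 6*(-3 + l) = -18 + 6*l)
(o(-15) + H) + v(y(8)) = (-5 - 1891) + (-18 + 6*(2*8*(-6 + 8))) = -1896 + (-18 + 6*(2*8*2)) = -1896 + (-18 + 6*32) = -1896 + (-18 + 192) = -1896 + 174 = -1722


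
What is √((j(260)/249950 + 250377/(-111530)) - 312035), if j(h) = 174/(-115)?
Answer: I*√1282778857469401698409901570/64116924050 ≈ 558.6*I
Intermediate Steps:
j(h) = -174/115 (j(h) = 174*(-1/115) = -174/115)
√((j(260)/249950 + 250377/(-111530)) - 312035) = √((-174/115/249950 + 250377/(-111530)) - 312035) = √((-174/115*1/249950 + 250377*(-1/111530)) - 312035) = √((-87/14372125 - 250377/111530) - 312035) = √(-719691848847/320584620250 - 312035) = √(-100034341671557597/320584620250) = I*√1282778857469401698409901570/64116924050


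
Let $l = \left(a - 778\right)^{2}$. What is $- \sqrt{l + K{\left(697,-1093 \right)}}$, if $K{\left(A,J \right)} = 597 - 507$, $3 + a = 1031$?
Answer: $- \sqrt{62590} \approx -250.18$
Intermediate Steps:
$a = 1028$ ($a = -3 + 1031 = 1028$)
$K{\left(A,J \right)} = 90$
$l = 62500$ ($l = \left(1028 - 778\right)^{2} = 250^{2} = 62500$)
$- \sqrt{l + K{\left(697,-1093 \right)}} = - \sqrt{62500 + 90} = - \sqrt{62590}$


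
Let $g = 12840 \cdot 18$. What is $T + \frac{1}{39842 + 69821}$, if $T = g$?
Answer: $\frac{25345312561}{109663} \approx 2.3112 \cdot 10^{5}$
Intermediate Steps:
$g = 231120$
$T = 231120$
$T + \frac{1}{39842 + 69821} = 231120 + \frac{1}{39842 + 69821} = 231120 + \frac{1}{109663} = \frac{25345312561}{109663}$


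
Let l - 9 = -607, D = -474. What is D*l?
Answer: 283452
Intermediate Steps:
l = -598 (l = 9 - 607 = -598)
D*l = -474*(-598) = 283452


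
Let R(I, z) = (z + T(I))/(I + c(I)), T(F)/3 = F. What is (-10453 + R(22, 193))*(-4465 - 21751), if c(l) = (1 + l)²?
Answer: 5206446976/19 ≈ 2.7402e+8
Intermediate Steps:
T(F) = 3*F
R(I, z) = (z + 3*I)/(I + (1 + I)²)
(-10453 + R(22, 193))*(-4465 - 21751) = (-10453 + (193 + 3*22)/(22 + (1 + 22)²))*(-4465 - 21751) = (-10453 + (193 + 66)/(22 + 23²))*(-26216) = (-10453 + 259/(22 + 529))*(-26216) = (-10453 + 259/551)*(-26216) = -5759344/551*(-26216) = 5206446976/19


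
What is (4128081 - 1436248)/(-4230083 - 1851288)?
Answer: -2691833/6081371 ≈ -0.44264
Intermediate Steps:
(4128081 - 1436248)/(-4230083 - 1851288) = 2691833/(-6081371) = 2691833*(-1/6081371) = -2691833/6081371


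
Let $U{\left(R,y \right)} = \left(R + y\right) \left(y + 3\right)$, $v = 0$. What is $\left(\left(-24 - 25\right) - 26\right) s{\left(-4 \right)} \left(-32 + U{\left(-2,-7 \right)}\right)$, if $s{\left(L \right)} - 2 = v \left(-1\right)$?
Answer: $-600$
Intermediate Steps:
$s{\left(L \right)} = 2$ ($s{\left(L \right)} = 2 + 0 \left(-1\right) = 2 + 0 = 2$)
$U{\left(R,y \right)} = \left(3 + y\right) \left(R + y\right)$ ($U{\left(R,y \right)} = \left(R + y\right) \left(3 + y\right) = \left(3 + y\right) \left(R + y\right)$)
$\left(\left(-24 - 25\right) - 26\right) s{\left(-4 \right)} \left(-32 + U{\left(-2,-7 \right)}\right) = \left(\left(-24 - 25\right) - 26\right) 2 \left(-32 + \left(\left(-7\right)^{2} + 3 \left(-2\right) + 3 \left(-7\right) - -14\right)\right) = \left(-49 - 26\right) 2 \left(-32 + \left(49 - 6 - 21 + 14\right)\right) = \left(-75\right) 2 \left(-32 + 36\right) = \left(-150\right) 4 = -600$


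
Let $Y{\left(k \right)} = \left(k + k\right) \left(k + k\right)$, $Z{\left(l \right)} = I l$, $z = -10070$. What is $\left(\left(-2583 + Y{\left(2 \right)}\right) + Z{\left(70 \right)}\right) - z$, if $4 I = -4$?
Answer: $7433$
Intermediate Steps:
$I = -1$ ($I = \frac{1}{4} \left(-4\right) = -1$)
$Z{\left(l \right)} = - l$
$Y{\left(k \right)} = 4 k^{2}$ ($Y{\left(k \right)} = 2 k 2 k = 4 k^{2}$)
$\left(\left(-2583 + Y{\left(2 \right)}\right) + Z{\left(70 \right)}\right) - z = \left(\left(-2583 + 4 \cdot 2^{2}\right) - 70\right) - -10070 = \left(\left(-2583 + 4 \cdot 4\right) - 70\right) + 10070 = \left(\left(-2583 + 16\right) - 70\right) + 10070 = \left(-2567 - 70\right) + 10070 = -2637 + 10070 = 7433$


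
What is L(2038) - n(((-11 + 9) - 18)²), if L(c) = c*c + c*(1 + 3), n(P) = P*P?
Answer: 4001596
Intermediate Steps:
n(P) = P²
L(c) = c² + 4*c (L(c) = c² + c*4 = c² + 4*c)
L(2038) - n(((-11 + 9) - 18)²) = 2038*(4 + 2038) - (((-11 + 9) - 18)²)² = 2038*2042 - ((-2 - 18)²)² = 4161596 - ((-20)²)² = 4161596 - 1*400² = 4161596 - 1*160000 = 4161596 - 160000 = 4001596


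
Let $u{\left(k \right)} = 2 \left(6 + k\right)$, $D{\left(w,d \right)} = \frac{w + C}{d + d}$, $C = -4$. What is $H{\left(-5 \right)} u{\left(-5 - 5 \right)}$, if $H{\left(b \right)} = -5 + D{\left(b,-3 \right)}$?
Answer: $28$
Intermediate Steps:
$D{\left(w,d \right)} = \frac{-4 + w}{2 d}$ ($D{\left(w,d \right)} = \frac{w - 4}{d + d} = \frac{-4 + w}{2 d}$)
$u{\left(k \right)} = 12 + 2 k$
$H{\left(b \right)} = - \frac{13}{3} - \frac{b}{6}$ ($H{\left(b \right)} = -5 + \frac{-4 + b}{2 \left(-3\right)} = -5 + \frac{1}{2} \left(- \frac{1}{3}\right) \left(-4 + b\right) = -5 - \left(- \frac{2}{3} + \frac{b}{6}\right) = - \frac{13}{3} - \frac{b}{6}$)
$H{\left(-5 \right)} u{\left(-5 - 5 \right)} = \left(- \frac{13}{3} - - \frac{5}{6}\right) \left(12 + 2 \left(-5 - 5\right)\right) = \left(- \frac{13}{3} + \frac{5}{6}\right) \left(12 + 2 \left(-10\right)\right) = - \frac{7 \left(12 - 20\right)}{2} = \left(- \frac{7}{2}\right) \left(-8\right) = 28$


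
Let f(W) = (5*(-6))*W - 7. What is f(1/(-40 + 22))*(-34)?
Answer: 544/3 ≈ 181.33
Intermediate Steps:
f(W) = -7 - 30*W (f(W) = -30*W - 7 = -7 - 30*W)
f(1/(-40 + 22))*(-34) = (-7 - 30/(-40 + 22))*(-34) = (-7 - 30/(-18))*(-34) = (-7 - 30*(-1/18))*(-34) = (-7 + 5/3)*(-34) = -16/3*(-34) = 544/3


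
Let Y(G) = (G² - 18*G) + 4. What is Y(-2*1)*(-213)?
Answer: -9372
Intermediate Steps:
Y(G) = 4 + G² - 18*G
Y(-2*1)*(-213) = (4 + (-2*1)² - (-36))*(-213) = (4 + (-2)² - 18*(-2))*(-213) = (4 + 4 + 36)*(-213) = 44*(-213) = -9372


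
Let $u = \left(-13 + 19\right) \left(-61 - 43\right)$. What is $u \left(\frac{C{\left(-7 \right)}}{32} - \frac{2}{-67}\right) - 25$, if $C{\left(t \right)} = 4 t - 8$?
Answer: $\frac{44111}{67} \approx 658.37$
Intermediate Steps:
$C{\left(t \right)} = -8 + 4 t$
$u = -624$ ($u = 6 \left(-104\right) = -624$)
$u \left(\frac{C{\left(-7 \right)}}{32} - \frac{2}{-67}\right) - 25 = - 624 \left(\frac{-8 + 4 \left(-7\right)}{32} - \frac{2}{-67}\right) - 25 = - 624 \left(\left(-8 - 28\right) \frac{1}{32} - - \frac{2}{67}\right) - 25 = - 624 \left(\left(-36\right) \frac{1}{32} + \frac{2}{67}\right) - 25 = - 624 \left(- \frac{9}{8} + \frac{2}{67}\right) - 25 = \left(-624\right) \left(- \frac{587}{536}\right) - 25 = \frac{45786}{67} - 25 = \frac{44111}{67}$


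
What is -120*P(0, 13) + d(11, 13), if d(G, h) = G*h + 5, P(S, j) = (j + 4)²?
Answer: -34532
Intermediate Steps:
P(S, j) = (4 + j)²
d(G, h) = 5 + G*h
-120*P(0, 13) + d(11, 13) = -120*(4 + 13)² + (5 + 11*13) = -120*17² + (5 + 143) = -120*289 + 148 = -34680 + 148 = -34532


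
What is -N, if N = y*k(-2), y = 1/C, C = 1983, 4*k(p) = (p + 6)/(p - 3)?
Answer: 1/9915 ≈ 0.00010086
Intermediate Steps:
k(p) = (6 + p)/(4*(-3 + p)) (k(p) = ((p + 6)/(p - 3))/4 = ((6 + p)/(-3 + p))/4 = (6 + p)/(4*(-3 + p)))
y = 1/1983 ≈ 0.00050429
N = -1/9915 (N = ((6 - 2)/(4*(-3 - 2)))/1983 = ((¼)*4/(-5))/1983 = ((¼)*(-⅕)*4)/1983 = (1/1983)*(-⅕) = -1/9915 ≈ -0.00010086)
-N = -1*(-1/9915) = 1/9915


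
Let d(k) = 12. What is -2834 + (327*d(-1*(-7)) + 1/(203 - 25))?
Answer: 194021/178 ≈ 1090.0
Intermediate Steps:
-2834 + (327*d(-1*(-7)) + 1/(203 - 25)) = -2834 + (327*12 + 1/(203 - 25)) = -2834 + (3924 + 1/178) = -2834 + 698473/178 = 194021/178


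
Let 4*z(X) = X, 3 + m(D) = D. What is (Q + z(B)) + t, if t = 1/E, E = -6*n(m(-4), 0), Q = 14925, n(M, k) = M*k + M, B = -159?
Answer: 1250363/84 ≈ 14885.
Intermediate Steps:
m(D) = -3 + D
n(M, k) = M + M*k
z(X) = X/4
E = 42 (E = -6*(-3 - 4)*(1 + 0) = -(-42) = -6*(-7) = 42)
t = 1/42 ≈ 0.023810
(Q + z(B)) + t = (14925 + (¼)*(-159)) + 1/42 = (14925 - 159/4) + 1/42 = 59541/4 + 1/42 = 1250363/84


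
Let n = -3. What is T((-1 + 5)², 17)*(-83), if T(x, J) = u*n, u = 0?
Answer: 0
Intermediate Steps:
T(x, J) = 0 (T(x, J) = 0*(-3) = 0)
T((-1 + 5)², 17)*(-83) = 0*(-83) = 0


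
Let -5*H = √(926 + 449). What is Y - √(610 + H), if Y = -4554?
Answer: -4554 - √(610 - √55) ≈ -4578.5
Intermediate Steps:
H = -√55 (H = -√(926 + 449)/5 = -√55 ≈ -7.4162)
Y - √(610 + H) = -4554 - √(610 - √55)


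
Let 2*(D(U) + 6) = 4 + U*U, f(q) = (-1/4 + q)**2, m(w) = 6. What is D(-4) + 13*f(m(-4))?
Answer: 6941/16 ≈ 433.81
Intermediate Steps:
f(q) = (-1/4 + q)**2 (f(q) = (-1*1/4 + q)**2 = (-1/4 + q)**2)
D(U) = -4 + U**2/2 (D(U) = -6 + (4 + U*U)/2 = -6 + (4 + U**2)/2 = -6 + (2 + U**2/2) = -4 + U**2/2)
D(-4) + 13*f(m(-4)) = (-4 + (1/2)*(-4)**2) + 13*((-1 + 4*6)**2/16) = (-4 + (1/2)*16) + 13*((-1 + 24)**2/16) = (-4 + 8) + 13*((1/16)*23**2) = 4 + 13*((1/16)*529) = 4 + 13*(529/16) = 4 + 6877/16 = 6941/16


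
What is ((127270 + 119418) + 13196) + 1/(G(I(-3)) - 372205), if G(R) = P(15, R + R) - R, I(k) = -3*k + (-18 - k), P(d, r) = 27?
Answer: 96721548047/372172 ≈ 2.5988e+5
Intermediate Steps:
I(k) = -18 - 4*k
G(R) = 27 - R
((127270 + 119418) + 13196) + 1/(G(I(-3)) - 372205) = ((127270 + 119418) + 13196) + 1/((27 - (-18 - 4*(-3))) - 372205) = (246688 + 13196) + 1/((27 - (-18 + 12)) - 372205) = 259884 + 1/((27 - 1*(-6)) - 372205) = 259884 + 1/((27 + 6) - 372205) = 259884 + 1/(33 - 372205) = 259884 + 1/(-372172) = 259884 - 1/372172 = 96721548047/372172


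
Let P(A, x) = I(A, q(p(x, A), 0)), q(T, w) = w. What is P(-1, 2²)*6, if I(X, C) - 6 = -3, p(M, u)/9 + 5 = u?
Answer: 18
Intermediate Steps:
p(M, u) = -45 + 9*u
I(X, C) = 3 (I(X, C) = 6 - 3 = 3)
P(A, x) = 3
P(-1, 2²)*6 = 3*6 = 18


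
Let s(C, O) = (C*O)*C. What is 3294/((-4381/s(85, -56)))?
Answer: 1332752400/4381 ≈ 3.0421e+5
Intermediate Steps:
s(C, O) = O*C²
3294/((-4381/s(85, -56))) = 3294/((-4381/((-56*85²)))) = 3294/((-4381/((-56*7225)))) = 3294/((-4381/(-404600))) = 3294/((-4381*(-1/404600))) = 3294/(4381/404600) = 3294*(404600/4381) = 1332752400/4381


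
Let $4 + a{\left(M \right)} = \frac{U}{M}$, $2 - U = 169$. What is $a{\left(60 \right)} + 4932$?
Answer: $\frac{295513}{60} \approx 4925.2$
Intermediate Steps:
$U = -167$ ($U = 2 - 169 = -167$)
$a{\left(M \right)} = -4 - \frac{167}{M}$
$a{\left(60 \right)} + 4932 = \left(-4 - \frac{167}{60}\right) + 4932 = - \frac{407}{60} + 4932 = \frac{295513}{60}$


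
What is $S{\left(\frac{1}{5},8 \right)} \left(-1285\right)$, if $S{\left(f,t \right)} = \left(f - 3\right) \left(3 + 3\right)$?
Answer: $21588$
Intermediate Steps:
$S{\left(f,t \right)} = -18 + 6 f$ ($S{\left(f,t \right)} = \left(-3 + f\right) 6 = -18 + 6 f$)
$S{\left(\frac{1}{5},8 \right)} \left(-1285\right) = \left(-18 + \frac{6}{5}\right) \left(-1285\right) = \left(- \frac{84}{5}\right) \left(-1285\right) = 21588$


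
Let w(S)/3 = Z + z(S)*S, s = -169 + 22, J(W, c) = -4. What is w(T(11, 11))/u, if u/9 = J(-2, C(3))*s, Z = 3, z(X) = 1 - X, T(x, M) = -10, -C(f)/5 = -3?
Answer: -107/1764 ≈ -0.060658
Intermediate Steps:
C(f) = 15 (C(f) = -5*(-3) = 15)
s = -147
w(S) = 9 + 3*S*(1 - S) (w(S) = 3*(3 + (1 - S)*S) = 3*(3 + S*(1 - S)) = 9 + 3*S*(1 - S))
u = 5292 (u = 9*(-4*(-147)) = 9*588 = 5292)
w(T(11, 11))/u = (9 - 3*(-10)*(-1 - 10))/5292 = (9 - 3*(-10)*(-11))*(1/5292) = (9 - 330)*(1/5292) = -321*1/5292 = -107/1764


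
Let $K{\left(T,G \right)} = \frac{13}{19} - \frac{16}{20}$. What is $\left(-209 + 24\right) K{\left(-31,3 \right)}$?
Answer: $\frac{407}{19} \approx 21.421$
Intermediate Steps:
$K{\left(T,G \right)} = - \frac{11}{95}$ ($K{\left(T,G \right)} = 13 \cdot \frac{1}{19} - \frac{4}{5} = \frac{13}{19} - \frac{4}{5} = - \frac{11}{95}$)
$\left(-209 + 24\right) K{\left(-31,3 \right)} = \left(-209 + 24\right) \left(- \frac{11}{95}\right) = \left(-185\right) \left(- \frac{11}{95}\right) = \frac{407}{19}$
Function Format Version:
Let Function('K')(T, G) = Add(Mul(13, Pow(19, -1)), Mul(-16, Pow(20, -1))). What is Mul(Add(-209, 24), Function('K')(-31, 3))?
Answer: Rational(407, 19) ≈ 21.421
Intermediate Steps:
Function('K')(T, G) = Rational(-11, 95) (Function('K')(T, G) = Add(Mul(13, Rational(1, 19)), Mul(-16, Rational(1, 20))) = Add(Rational(13, 19), Rational(-4, 5)) = Rational(-11, 95))
Mul(Add(-209, 24), Function('K')(-31, 3)) = Mul(Add(-209, 24), Rational(-11, 95)) = Mul(-185, Rational(-11, 95)) = Rational(407, 19)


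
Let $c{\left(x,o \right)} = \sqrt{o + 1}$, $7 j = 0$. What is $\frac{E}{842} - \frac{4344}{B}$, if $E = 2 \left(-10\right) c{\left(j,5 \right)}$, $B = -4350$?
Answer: $\frac{724}{725} - \frac{10 \sqrt{6}}{421} \approx 0.94044$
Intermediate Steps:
$j = 0$ ($j = \frac{1}{7} \cdot 0 = 0$)
$c{\left(x,o \right)} = \sqrt{1 + o}$
$E = - 20 \sqrt{6}$ ($E = 2 \left(-10\right) \sqrt{1 + 5} = - 20 \sqrt{6} \approx -48.99$)
$\frac{E}{842} - \frac{4344}{B} = \frac{\left(-20\right) \sqrt{6}}{842} - \frac{4344}{-4350} = - 20 \sqrt{6} \cdot \frac{1}{842} - - \frac{724}{725} = - \frac{10 \sqrt{6}}{421} + \frac{724}{725} = \frac{724}{725} - \frac{10 \sqrt{6}}{421}$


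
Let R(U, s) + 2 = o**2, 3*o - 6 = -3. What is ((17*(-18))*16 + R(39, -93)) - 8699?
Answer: -13596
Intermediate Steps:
o = 1 (o = 2 + (1/3)*(-3) = 2 - 1 = 1)
R(U, s) = -1 (R(U, s) = -2 + 1**2 = -2 + 1 = -1)
((17*(-18))*16 + R(39, -93)) - 8699 = ((17*(-18))*16 - 1) - 8699 = (-306*16 - 1) - 8699 = (-4896 - 1) - 8699 = -4897 - 8699 = -13596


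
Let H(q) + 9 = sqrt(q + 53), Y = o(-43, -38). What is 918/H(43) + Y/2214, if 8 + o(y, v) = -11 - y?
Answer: 1016246/1845 + 1224*sqrt(6)/5 ≈ 1150.4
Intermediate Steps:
o(y, v) = -19 - y (o(y, v) = -8 + (-11 - y) = -19 - y)
Y = 24 (Y = -19 - 1*(-43) = -19 + 43 = 24)
H(q) = -9 + sqrt(53 + q) (H(q) = -9 + sqrt(q + 53) = -9 + sqrt(53 + q))
918/H(43) + Y/2214 = 918/(-9 + sqrt(53 + 43)) + 24/2214 = 918/(-9 + sqrt(96)) + 24*(1/2214) = 918/(-9 + 4*sqrt(6)) + 4/369 = 4/369 + 918/(-9 + 4*sqrt(6))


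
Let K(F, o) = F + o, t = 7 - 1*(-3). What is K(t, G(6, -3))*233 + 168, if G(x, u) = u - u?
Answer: 2498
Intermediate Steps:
G(x, u) = 0
t = 10 (t = 7 + 3 = 10)
K(t, G(6, -3))*233 + 168 = (10 + 0)*233 + 168 = 10*233 + 168 = 2330 + 168 = 2498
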